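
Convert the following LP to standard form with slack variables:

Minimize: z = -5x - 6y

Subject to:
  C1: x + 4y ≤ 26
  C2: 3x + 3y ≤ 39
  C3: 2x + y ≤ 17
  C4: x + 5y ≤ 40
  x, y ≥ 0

min z = -5x - 6y

s.t.
  x + 4y + s1 = 26
  3x + 3y + s2 = 39
  2x + y + s3 = 17
  x + 5y + s4 = 40
  x, y, s1, s2, s3, s4 ≥ 0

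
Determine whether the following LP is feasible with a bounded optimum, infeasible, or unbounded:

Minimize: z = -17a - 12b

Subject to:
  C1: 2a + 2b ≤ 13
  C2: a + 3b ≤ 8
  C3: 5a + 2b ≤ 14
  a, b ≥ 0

Feasible with a bounded optimal solution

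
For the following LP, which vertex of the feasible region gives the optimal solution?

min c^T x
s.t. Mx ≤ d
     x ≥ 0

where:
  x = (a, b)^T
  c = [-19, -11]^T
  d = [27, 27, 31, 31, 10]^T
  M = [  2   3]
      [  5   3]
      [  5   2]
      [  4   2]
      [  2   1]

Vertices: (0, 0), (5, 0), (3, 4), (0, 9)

Evaluate the objective at each vertex of the feasible region:
  z(0, 0) = 0
  z(5, 0) = -95
  z(3, 4) = -101  ←
  z(0, 9) = -99
The minimum is at a = 3, b = 4.

(3, 4)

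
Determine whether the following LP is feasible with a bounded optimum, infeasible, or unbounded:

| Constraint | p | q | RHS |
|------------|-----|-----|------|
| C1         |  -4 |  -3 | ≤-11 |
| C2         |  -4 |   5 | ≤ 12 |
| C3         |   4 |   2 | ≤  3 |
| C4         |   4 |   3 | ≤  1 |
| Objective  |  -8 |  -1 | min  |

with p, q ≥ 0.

Infeasible (no feasible solution exists)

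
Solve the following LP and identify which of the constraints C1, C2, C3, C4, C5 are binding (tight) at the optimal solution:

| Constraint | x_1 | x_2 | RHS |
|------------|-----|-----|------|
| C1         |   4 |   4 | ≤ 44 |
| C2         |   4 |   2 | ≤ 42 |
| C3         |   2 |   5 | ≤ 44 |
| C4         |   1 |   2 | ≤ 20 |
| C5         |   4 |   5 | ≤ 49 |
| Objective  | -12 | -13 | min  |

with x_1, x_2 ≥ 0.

At x_1 = 6, x_2 = 5, compute slack b - a·x for each constraint:
  C1: 44 − 44 = 0  (binding)
  C2: 42 − 34 = 8  (slack)
  C3: 44 − 37 = 7  (slack)
  C4: 20 − 16 = 4  (slack)
  C5: 49 − 49 = 0  (binding)

Optimal: x_1 = 6, x_2 = 5
Binding: C1, C5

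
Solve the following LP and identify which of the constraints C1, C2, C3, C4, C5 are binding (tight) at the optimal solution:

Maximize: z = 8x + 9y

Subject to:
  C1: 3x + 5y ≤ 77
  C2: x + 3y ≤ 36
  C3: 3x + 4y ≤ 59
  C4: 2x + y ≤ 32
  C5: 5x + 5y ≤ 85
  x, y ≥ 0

At x = 9, y = 8, compute slack b - a·x for each constraint:
  C1: 77 − 67 = 10  (slack)
  C2: 36 − 33 = 3  (slack)
  C3: 59 − 59 = 0  (binding)
  C4: 32 − 26 = 6  (slack)
  C5: 85 − 85 = 0  (binding)

Optimal: x = 9, y = 8
Binding: C3, C5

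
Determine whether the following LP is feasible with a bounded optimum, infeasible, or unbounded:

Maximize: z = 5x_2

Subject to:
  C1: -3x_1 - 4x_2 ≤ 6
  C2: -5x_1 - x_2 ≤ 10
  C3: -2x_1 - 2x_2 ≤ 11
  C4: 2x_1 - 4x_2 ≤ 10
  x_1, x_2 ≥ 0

Unbounded (objective can increase without bound)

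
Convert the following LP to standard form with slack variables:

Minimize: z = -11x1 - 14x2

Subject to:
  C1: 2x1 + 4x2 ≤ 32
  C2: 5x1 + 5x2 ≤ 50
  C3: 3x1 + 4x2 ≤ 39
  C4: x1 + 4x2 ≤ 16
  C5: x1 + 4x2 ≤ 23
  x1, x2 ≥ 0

min z = -11x1 - 14x2

s.t.
  2x1 + 4x2 + s1 = 32
  5x1 + 5x2 + s2 = 50
  3x1 + 4x2 + s3 = 39
  x1 + 4x2 + s4 = 16
  x1 + 4x2 + s5 = 23
  x1, x2, s1, s2, s3, s4, s5 ≥ 0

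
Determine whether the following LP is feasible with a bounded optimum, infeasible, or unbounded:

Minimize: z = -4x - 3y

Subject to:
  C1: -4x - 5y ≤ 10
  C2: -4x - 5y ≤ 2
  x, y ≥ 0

Unbounded (objective can decrease without bound)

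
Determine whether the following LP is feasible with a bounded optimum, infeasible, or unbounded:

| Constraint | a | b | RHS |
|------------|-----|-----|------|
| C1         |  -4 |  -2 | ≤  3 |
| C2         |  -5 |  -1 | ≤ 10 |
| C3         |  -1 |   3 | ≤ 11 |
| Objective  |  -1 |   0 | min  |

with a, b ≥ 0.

Unbounded (objective can decrease without bound)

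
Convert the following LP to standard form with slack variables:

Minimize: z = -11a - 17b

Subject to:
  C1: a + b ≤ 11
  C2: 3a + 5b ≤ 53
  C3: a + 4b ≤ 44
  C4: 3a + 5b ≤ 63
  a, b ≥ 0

min z = -11a - 17b

s.t.
  a + b + s1 = 11
  3a + 5b + s2 = 53
  a + 4b + s3 = 44
  3a + 5b + s4 = 63
  a, b, s1, s2, s3, s4 ≥ 0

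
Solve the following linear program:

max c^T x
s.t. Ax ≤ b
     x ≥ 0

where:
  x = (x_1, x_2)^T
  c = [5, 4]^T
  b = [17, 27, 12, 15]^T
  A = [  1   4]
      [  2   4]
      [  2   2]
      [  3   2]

Evaluate the objective at each vertex of the feasible region:
  z(0, 0) = 0
  z(5, 0) = 25
  z(3, 3) = 27  ←
  z(2.333, 3.667) = 26.33
  z(0, 4.25) = 17
The maximum is at x_1 = 3, x_2 = 3.

x_1 = 3, x_2 = 3, z = 27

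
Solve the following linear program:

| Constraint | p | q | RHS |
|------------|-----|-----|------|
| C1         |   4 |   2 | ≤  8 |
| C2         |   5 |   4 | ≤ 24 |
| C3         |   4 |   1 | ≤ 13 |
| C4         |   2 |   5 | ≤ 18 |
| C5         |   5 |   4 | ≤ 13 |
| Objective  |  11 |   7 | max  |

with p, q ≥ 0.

Evaluate the objective at each vertex of the feasible region:
  z(0, 0) = 0
  z(2, 0) = 22
  z(1, 2) = 25  ←
  z(0, 3.25) = 22.75
The maximum is at p = 1, q = 2.

p = 1, q = 2, z = 25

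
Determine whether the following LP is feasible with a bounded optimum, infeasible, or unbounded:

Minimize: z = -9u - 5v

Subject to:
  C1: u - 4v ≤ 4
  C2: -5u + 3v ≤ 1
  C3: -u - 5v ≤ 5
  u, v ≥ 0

Unbounded (objective can decrease without bound)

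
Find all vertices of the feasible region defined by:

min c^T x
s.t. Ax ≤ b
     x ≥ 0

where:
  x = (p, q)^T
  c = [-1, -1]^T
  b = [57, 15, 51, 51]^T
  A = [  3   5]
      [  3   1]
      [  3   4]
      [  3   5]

(0, 0), (5, 0), (2, 9), (0, 10.2)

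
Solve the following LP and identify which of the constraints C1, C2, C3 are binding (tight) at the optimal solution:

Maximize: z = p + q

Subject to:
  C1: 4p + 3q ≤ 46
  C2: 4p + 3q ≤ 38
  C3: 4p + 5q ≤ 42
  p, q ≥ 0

At p = 8, q = 2, compute slack b - a·x for each constraint:
  C1: 46 − 38 = 8  (slack)
  C2: 38 − 38 = 0  (binding)
  C3: 42 − 42 = 0  (binding)

Optimal: p = 8, q = 2
Binding: C2, C3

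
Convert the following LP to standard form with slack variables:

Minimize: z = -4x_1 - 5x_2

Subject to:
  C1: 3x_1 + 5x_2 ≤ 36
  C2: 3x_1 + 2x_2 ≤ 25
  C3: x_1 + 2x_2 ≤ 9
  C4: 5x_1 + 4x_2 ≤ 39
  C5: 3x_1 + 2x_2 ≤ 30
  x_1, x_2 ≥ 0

min z = -4x_1 - 5x_2

s.t.
  3x_1 + 5x_2 + s1 = 36
  3x_1 + 2x_2 + s2 = 25
  x_1 + 2x_2 + s3 = 9
  5x_1 + 4x_2 + s4 = 39
  3x_1 + 2x_2 + s5 = 30
  x_1, x_2, s1, s2, s3, s4, s5 ≥ 0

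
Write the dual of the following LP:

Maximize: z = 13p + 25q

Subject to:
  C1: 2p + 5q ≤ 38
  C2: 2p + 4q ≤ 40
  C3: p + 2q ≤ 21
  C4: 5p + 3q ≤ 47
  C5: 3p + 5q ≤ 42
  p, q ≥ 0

Primal max cᵀx s.t. Ax ≤ b, x ≥ 0  →  Dual min bᵀy s.t. Aᵀy ≥ c, y ≥ 0.

Minimize: z = 38y1 + 40y2 + 21y3 + 47y4 + 42y5

Subject to:
  2y1 + 2y2 + y3 + 5y4 + 3y5 ≥ 13
  5y1 + 4y2 + 2y3 + 3y4 + 5y5 ≥ 25
  y1, y2, y3, y4, y5 ≥ 0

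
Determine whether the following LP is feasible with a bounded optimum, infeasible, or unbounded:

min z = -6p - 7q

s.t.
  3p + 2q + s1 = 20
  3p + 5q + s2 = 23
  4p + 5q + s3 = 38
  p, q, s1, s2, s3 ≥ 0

Feasible with a bounded optimal solution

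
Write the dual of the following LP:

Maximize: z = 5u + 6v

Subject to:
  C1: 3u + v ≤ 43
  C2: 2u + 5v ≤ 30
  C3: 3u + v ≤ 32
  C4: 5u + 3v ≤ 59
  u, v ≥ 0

Primal max cᵀx s.t. Ax ≤ b, x ≥ 0  →  Dual min bᵀy s.t. Aᵀy ≥ c, y ≥ 0.

Minimize: z = 43y1 + 30y2 + 32y3 + 59y4

Subject to:
  3y1 + 2y2 + 3y3 + 5y4 ≥ 5
  y1 + 5y2 + y3 + 3y4 ≥ 6
  y1, y2, y3, y4 ≥ 0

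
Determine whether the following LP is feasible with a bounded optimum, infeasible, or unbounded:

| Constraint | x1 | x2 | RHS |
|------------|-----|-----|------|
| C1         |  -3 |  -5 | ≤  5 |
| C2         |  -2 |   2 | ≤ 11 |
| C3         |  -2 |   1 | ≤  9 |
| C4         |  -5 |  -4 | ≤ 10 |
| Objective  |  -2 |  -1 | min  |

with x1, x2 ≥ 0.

Unbounded (objective can decrease without bound)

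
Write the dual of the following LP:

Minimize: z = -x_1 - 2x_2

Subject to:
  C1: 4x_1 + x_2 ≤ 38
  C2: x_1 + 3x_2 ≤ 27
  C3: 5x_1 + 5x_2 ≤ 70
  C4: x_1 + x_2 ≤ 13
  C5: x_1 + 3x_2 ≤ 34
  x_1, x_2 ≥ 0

Primal min cᵀx s.t. Ax ≤ b, x ≥ 0  →  Dual max −bᵀy s.t. Aᵀy ≥ −c, y ≥ 0.

Maximize: z = -38y1 - 27y2 - 70y3 - 13y4 - 34y5

Subject to:
  4y1 + y2 + 5y3 + y4 + y5 ≥ 1
  y1 + 3y2 + 5y3 + y4 + 3y5 ≥ 2
  y1, y2, y3, y4, y5 ≥ 0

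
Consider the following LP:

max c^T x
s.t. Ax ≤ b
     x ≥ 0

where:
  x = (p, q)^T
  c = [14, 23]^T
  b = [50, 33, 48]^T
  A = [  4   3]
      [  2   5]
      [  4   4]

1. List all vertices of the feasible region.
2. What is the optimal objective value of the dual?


1. (0, 0), (12, 0), (9, 3), (0, 6.6)
2. 195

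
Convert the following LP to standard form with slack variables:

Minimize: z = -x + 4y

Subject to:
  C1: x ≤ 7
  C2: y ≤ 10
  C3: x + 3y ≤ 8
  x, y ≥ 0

min z = -x + 4y

s.t.
  x + s1 = 7
  y + s2 = 10
  x + 3y + s3 = 8
  x, y, s1, s2, s3 ≥ 0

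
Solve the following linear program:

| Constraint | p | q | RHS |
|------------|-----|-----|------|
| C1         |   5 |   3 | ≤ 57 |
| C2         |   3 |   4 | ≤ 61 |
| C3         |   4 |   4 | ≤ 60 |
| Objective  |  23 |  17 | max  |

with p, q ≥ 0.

Evaluate the objective at each vertex of the feasible region:
  z(0, 0) = 0
  z(11.4, 0) = 262.2
  z(6, 9) = 291  ←
  z(0, 15) = 255
The maximum is at p = 6, q = 9.

p = 6, q = 9, z = 291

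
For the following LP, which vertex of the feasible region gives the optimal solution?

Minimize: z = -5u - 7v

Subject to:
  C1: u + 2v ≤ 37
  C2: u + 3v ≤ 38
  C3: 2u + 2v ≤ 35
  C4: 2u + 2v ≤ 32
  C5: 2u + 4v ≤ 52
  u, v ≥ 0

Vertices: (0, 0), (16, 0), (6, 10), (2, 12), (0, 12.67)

Evaluate the objective at each vertex of the feasible region:
  z(0, 0) = 0
  z(16, 0) = -80
  z(6, 10) = -100  ←
  z(2, 12) = -94
  z(0, 12.67) = -88.67
The minimum is at u = 6, v = 10.

(6, 10)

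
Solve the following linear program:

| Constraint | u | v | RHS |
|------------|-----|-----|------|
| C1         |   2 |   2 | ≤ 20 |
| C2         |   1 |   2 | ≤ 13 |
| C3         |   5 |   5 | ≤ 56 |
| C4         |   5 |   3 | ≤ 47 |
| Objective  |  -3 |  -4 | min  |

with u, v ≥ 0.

Evaluate the objective at each vertex of the feasible region:
  z(0, 0) = 0
  z(9.4, 0) = -28.2
  z(8.5, 1.5) = -31.5
  z(7, 3) = -33  ←
  z(0, 6.5) = -26
The minimum is at u = 7, v = 3.

u = 7, v = 3, z = -33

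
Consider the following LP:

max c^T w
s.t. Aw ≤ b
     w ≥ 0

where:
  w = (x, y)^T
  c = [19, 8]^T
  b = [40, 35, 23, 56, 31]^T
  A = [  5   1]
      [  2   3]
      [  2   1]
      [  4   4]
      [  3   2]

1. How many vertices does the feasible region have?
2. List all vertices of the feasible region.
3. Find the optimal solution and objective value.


1. 5
2. (0, 0), (8, 0), (7, 5), (4.6, 8.6), (0, 11.67)
3. x = 7, y = 5, z = 173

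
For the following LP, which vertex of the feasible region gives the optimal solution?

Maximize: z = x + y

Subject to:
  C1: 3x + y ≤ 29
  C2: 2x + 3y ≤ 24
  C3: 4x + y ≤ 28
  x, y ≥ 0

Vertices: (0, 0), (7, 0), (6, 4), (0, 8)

Evaluate the objective at each vertex of the feasible region:
  z(0, 0) = 0
  z(7, 0) = 7
  z(6, 4) = 10  ←
  z(0, 8) = 8
The maximum is at x = 6, y = 4.

(6, 4)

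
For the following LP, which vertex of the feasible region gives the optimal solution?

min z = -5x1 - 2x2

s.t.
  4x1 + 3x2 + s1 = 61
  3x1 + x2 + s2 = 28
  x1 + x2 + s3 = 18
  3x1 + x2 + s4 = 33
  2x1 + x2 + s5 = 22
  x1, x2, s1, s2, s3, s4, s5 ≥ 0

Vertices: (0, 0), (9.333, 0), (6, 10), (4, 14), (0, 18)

Evaluate the objective at each vertex of the feasible region:
  z(0, 0) = 0
  z(9.333, 0) = -46.67
  z(6, 10) = -50  ←
  z(4, 14) = -48
  z(0, 18) = -36
The minimum is at x1 = 6, x2 = 10.

(6, 10)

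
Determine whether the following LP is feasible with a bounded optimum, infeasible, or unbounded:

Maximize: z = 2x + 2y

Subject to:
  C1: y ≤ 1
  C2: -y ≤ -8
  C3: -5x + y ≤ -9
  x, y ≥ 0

Infeasible (no feasible solution exists)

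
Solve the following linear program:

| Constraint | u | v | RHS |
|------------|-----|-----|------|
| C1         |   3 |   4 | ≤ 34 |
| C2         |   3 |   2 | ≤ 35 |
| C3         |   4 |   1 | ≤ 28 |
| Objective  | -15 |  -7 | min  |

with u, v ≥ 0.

Evaluate the objective at each vertex of the feasible region:
  z(0, 0) = 0
  z(7, 0) = -105
  z(6, 4) = -118  ←
  z(0, 8.5) = -59.5
The minimum is at u = 6, v = 4.

u = 6, v = 4, z = -118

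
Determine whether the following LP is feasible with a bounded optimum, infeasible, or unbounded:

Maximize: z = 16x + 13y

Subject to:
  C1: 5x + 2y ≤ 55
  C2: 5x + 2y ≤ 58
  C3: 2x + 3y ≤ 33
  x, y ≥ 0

Feasible with a bounded optimal solution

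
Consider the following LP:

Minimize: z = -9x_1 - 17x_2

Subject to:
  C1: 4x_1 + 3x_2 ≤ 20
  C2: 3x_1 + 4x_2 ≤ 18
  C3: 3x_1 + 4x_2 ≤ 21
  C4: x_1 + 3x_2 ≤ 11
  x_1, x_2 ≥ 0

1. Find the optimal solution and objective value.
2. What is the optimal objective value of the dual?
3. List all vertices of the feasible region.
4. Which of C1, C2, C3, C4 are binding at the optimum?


1. x_1 = 2, x_2 = 3, z = -69
2. -69
3. (0, 0), (5, 0), (3.714, 1.714), (2, 3), (0, 3.667)
4. C2, C4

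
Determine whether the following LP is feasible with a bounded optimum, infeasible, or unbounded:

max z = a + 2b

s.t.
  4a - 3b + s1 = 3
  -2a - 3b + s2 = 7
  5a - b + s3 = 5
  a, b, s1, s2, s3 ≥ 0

Unbounded (objective can increase without bound)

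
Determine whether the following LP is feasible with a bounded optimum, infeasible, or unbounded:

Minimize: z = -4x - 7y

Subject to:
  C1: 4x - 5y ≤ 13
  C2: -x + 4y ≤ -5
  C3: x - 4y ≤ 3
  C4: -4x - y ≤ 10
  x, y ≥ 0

Infeasible (no feasible solution exists)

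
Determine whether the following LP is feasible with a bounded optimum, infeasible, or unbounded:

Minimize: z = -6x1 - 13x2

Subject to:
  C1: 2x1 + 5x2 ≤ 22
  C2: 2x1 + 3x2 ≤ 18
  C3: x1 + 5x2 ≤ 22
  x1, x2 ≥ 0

Feasible with a bounded optimal solution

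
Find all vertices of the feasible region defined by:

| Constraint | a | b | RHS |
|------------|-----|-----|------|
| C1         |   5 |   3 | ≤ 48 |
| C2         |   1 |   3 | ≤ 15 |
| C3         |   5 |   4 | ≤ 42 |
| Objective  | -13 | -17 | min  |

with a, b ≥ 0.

(0, 0), (8.4, 0), (6, 3), (0, 5)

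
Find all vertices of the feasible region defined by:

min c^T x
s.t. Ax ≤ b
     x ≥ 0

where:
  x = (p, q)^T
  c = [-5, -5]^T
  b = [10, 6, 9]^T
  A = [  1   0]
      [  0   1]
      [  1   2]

(0, 0), (9, 0), (0, 4.5)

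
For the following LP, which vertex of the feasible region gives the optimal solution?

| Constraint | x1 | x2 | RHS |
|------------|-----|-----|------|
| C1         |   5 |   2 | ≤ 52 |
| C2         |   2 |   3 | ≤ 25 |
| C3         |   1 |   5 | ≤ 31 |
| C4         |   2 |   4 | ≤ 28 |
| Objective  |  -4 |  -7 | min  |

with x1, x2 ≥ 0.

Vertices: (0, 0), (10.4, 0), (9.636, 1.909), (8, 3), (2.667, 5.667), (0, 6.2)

Evaluate the objective at each vertex of the feasible region:
  z(0, 0) = 0
  z(10.4, 0) = -41.6
  z(9.636, 1.909) = -51.91
  z(8, 3) = -53  ←
  z(2.667, 5.667) = -50.33
  z(0, 6.2) = -43.4
The minimum is at x1 = 8, x2 = 3.

(8, 3)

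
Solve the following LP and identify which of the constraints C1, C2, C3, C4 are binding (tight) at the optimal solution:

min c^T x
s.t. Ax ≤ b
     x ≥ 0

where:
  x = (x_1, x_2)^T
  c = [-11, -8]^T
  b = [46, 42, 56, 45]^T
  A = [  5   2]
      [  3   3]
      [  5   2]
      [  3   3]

At x_1 = 6, x_2 = 8, compute slack b - a·x for each constraint:
  C1: 46 − 46 = 0  (binding)
  C2: 42 − 42 = 0  (binding)
  C3: 56 − 46 = 10  (slack)
  C4: 45 − 42 = 3  (slack)

Optimal: x_1 = 6, x_2 = 8
Binding: C1, C2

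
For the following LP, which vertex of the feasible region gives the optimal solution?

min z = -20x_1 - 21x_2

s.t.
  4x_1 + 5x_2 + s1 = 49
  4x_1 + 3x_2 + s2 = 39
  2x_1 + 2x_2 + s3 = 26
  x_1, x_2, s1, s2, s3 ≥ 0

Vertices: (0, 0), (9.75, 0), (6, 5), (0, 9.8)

Evaluate the objective at each vertex of the feasible region:
  z(0, 0) = 0
  z(9.75, 0) = -195
  z(6, 5) = -225  ←
  z(0, 9.8) = -205.8
The minimum is at x_1 = 6, x_2 = 5.

(6, 5)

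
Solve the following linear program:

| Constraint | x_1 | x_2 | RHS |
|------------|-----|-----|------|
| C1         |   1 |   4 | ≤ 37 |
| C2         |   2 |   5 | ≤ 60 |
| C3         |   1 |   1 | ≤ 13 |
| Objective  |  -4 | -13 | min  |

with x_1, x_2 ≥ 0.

Evaluate the objective at each vertex of the feasible region:
  z(0, 0) = 0
  z(13, 0) = -52
  z(5, 8) = -124  ←
  z(0, 9.25) = -120.2
The minimum is at x_1 = 5, x_2 = 8.

x_1 = 5, x_2 = 8, z = -124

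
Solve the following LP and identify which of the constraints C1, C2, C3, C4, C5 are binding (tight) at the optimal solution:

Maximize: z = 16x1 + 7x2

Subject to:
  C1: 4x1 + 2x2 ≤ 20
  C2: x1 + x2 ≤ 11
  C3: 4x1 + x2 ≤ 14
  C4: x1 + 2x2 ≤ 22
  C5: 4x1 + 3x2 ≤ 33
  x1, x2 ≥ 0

At x1 = 2, x2 = 6, compute slack b - a·x for each constraint:
  C1: 20 − 20 = 0  (binding)
  C2: 11 − 8 = 3  (slack)
  C3: 14 − 14 = 0  (binding)
  C4: 22 − 14 = 8  (slack)
  C5: 33 − 26 = 7  (slack)

Optimal: x1 = 2, x2 = 6
Binding: C1, C3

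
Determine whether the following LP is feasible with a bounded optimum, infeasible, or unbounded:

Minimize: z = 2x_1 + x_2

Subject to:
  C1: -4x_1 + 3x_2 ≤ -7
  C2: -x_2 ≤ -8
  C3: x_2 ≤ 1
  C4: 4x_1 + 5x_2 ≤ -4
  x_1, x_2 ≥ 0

Infeasible (no feasible solution exists)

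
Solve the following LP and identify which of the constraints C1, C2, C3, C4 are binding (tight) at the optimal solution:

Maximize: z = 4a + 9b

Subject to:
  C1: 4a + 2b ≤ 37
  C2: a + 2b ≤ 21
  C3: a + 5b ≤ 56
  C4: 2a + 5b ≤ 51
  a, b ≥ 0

At a = 3, b = 9, compute slack b - a·x for each constraint:
  C1: 37 − 30 = 7  (slack)
  C2: 21 − 21 = 0  (binding)
  C3: 56 − 48 = 8  (slack)
  C4: 51 − 51 = 0  (binding)

Optimal: a = 3, b = 9
Binding: C2, C4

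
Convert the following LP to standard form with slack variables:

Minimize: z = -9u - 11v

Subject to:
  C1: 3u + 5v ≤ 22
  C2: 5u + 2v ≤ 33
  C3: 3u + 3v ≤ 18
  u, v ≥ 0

min z = -9u - 11v

s.t.
  3u + 5v + s1 = 22
  5u + 2v + s2 = 33
  3u + 3v + s3 = 18
  u, v, s1, s2, s3 ≥ 0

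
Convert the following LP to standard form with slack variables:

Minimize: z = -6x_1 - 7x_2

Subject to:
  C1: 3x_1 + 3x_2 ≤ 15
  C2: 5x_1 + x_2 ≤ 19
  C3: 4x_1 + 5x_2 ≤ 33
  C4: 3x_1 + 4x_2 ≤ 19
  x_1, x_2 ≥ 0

min z = -6x_1 - 7x_2

s.t.
  3x_1 + 3x_2 + s1 = 15
  5x_1 + x_2 + s2 = 19
  4x_1 + 5x_2 + s3 = 33
  3x_1 + 4x_2 + s4 = 19
  x_1, x_2, s1, s2, s3, s4 ≥ 0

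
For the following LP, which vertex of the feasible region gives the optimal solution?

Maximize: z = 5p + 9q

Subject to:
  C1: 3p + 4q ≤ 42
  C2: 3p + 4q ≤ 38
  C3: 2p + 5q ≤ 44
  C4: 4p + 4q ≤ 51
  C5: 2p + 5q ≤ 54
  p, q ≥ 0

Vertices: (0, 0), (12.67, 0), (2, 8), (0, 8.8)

Evaluate the objective at each vertex of the feasible region:
  z(0, 0) = 0
  z(12.67, 0) = 63.33
  z(2, 8) = 82  ←
  z(0, 8.8) = 79.2
The maximum is at p = 2, q = 8.

(2, 8)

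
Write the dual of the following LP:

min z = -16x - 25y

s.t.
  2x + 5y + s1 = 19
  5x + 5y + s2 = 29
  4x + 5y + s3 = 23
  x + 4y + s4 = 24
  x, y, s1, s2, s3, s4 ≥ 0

Primal min cᵀx s.t. Ax ≤ b, x ≥ 0  →  Dual max −bᵀy s.t. Aᵀy ≥ −c, y ≥ 0.

Maximize: z = -19y1 - 29y2 - 23y3 - 24y4

Subject to:
  2y1 + 5y2 + 4y3 + y4 ≥ 16
  5y1 + 5y2 + 5y3 + 4y4 ≥ 25
  y1, y2, y3, y4 ≥ 0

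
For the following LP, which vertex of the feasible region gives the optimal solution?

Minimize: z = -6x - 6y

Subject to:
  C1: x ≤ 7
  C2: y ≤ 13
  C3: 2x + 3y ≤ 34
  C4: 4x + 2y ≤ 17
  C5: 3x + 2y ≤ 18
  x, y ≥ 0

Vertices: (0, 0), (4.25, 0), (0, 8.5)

Evaluate the objective at each vertex of the feasible region:
  z(0, 0) = 0
  z(4.25, 0) = -25.5
  z(0, 8.5) = -51  ←
The minimum is at x = 0, y = 8.5.

(0, 8.5)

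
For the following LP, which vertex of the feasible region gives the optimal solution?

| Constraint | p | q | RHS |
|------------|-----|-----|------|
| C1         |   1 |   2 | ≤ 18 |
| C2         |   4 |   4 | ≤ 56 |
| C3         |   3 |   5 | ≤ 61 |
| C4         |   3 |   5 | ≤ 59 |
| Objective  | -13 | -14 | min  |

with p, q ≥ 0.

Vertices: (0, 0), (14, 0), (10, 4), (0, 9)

Evaluate the objective at each vertex of the feasible region:
  z(0, 0) = 0
  z(14, 0) = -182
  z(10, 4) = -186  ←
  z(0, 9) = -126
The minimum is at p = 10, q = 4.

(10, 4)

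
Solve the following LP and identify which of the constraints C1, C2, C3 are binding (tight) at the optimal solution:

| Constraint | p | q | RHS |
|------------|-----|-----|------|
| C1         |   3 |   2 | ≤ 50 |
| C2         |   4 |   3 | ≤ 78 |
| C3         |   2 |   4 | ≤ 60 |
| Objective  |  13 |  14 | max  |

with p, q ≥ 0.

At p = 10, q = 10, compute slack b - a·x for each constraint:
  C1: 50 − 50 = 0  (binding)
  C2: 78 − 70 = 8  (slack)
  C3: 60 − 60 = 0  (binding)

Optimal: p = 10, q = 10
Binding: C1, C3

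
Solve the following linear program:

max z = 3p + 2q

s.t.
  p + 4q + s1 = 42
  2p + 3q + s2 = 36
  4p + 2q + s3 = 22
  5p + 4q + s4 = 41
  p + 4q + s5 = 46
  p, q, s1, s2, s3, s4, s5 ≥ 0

Evaluate the objective at each vertex of the feasible region:
  z(0, 0) = 0
  z(5.5, 0) = 16.5
  z(1, 9) = 21  ←
  z(0, 10.25) = 20.5
The maximum is at p = 1, q = 9.

p = 1, q = 9, z = 21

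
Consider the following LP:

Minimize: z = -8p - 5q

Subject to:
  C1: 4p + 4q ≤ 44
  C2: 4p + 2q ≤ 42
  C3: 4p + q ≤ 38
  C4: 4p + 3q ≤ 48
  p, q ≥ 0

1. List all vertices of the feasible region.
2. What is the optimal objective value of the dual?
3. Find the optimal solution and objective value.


1. (0, 0), (9.5, 0), (9, 2), (0, 11)
2. -82
3. p = 9, q = 2, z = -82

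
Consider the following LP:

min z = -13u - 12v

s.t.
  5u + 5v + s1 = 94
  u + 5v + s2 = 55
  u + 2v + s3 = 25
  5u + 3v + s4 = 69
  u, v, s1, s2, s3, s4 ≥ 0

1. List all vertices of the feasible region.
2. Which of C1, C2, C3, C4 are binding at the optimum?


1. (0, 0), (13.8, 0), (9, 8), (5, 10), (0, 11)
2. C3, C4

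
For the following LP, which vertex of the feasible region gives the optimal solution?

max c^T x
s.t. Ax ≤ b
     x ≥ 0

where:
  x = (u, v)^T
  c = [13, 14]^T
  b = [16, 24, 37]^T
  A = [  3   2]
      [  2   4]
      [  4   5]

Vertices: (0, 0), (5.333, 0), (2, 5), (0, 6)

Evaluate the objective at each vertex of the feasible region:
  z(0, 0) = 0
  z(5.333, 0) = 69.33
  z(2, 5) = 96  ←
  z(0, 6) = 84
The maximum is at u = 2, v = 5.

(2, 5)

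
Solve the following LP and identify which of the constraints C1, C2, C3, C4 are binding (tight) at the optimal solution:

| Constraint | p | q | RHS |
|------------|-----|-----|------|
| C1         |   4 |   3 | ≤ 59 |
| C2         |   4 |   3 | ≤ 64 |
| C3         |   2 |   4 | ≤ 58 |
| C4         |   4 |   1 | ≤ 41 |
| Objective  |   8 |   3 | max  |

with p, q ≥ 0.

At p = 8, q = 9, compute slack b - a·x for each constraint:
  C1: 59 − 59 = 0  (binding)
  C2: 64 − 59 = 5  (slack)
  C3: 58 − 52 = 6  (slack)
  C4: 41 − 41 = 0  (binding)

Optimal: p = 8, q = 9
Binding: C1, C4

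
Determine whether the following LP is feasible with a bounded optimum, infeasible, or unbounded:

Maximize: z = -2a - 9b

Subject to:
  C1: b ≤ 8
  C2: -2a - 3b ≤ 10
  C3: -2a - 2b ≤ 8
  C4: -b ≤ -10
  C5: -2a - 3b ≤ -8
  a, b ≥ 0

Infeasible (no feasible solution exists)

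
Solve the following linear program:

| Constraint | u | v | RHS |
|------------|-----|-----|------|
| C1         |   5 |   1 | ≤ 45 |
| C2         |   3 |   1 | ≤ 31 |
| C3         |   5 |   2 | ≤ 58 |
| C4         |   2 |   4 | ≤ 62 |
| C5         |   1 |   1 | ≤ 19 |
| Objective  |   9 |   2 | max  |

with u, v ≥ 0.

Evaluate the objective at each vertex of the feasible region:
  z(0, 0) = 0
  z(9, 0) = 81
  z(7, 10) = 83  ←
  z(6.2, 12.4) = 80.6
  z(0, 15.5) = 31
The maximum is at u = 7, v = 10.

u = 7, v = 10, z = 83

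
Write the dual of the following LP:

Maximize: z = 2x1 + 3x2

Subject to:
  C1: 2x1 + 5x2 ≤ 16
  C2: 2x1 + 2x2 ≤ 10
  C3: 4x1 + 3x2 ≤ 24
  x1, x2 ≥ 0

Primal max cᵀx s.t. Ax ≤ b, x ≥ 0  →  Dual min bᵀy s.t. Aᵀy ≥ c, y ≥ 0.

Minimize: z = 16y1 + 10y2 + 24y3

Subject to:
  2y1 + 2y2 + 4y3 ≥ 2
  5y1 + 2y2 + 3y3 ≥ 3
  y1, y2, y3 ≥ 0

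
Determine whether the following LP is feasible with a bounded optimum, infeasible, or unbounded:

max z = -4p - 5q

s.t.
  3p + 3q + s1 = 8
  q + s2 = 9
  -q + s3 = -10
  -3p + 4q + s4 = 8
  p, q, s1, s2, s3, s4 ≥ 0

Infeasible (no feasible solution exists)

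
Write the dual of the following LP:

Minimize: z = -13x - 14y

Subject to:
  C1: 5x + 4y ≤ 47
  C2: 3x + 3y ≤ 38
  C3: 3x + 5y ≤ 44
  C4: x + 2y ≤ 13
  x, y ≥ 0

Primal min cᵀx s.t. Ax ≤ b, x ≥ 0  →  Dual max −bᵀy s.t. Aᵀy ≥ −c, y ≥ 0.

Maximize: z = -47y1 - 38y2 - 44y3 - 13y4

Subject to:
  5y1 + 3y2 + 3y3 + y4 ≥ 13
  4y1 + 3y2 + 5y3 + 2y4 ≥ 14
  y1, y2, y3, y4 ≥ 0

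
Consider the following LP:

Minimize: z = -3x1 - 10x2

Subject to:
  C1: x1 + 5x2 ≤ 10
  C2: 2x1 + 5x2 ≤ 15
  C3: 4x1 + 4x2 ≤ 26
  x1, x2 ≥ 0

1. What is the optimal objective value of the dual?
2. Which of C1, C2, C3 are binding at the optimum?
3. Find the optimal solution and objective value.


1. -25
2. C1, C2
3. x1 = 5, x2 = 1, z = -25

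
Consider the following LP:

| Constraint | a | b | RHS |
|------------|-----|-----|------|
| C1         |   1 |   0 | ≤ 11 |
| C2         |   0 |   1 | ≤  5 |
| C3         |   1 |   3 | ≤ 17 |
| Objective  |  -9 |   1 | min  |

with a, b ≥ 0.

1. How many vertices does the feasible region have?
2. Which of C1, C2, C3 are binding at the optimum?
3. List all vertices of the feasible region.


1. 5
2. C1
3. (0, 0), (11, 0), (11, 2), (2, 5), (0, 5)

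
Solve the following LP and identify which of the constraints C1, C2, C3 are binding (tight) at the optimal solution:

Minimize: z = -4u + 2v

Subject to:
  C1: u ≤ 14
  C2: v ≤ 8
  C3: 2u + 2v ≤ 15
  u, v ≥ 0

At u = 7.5, v = 0, compute slack b - a·x for each constraint:
  C1: 14 − 7.5 = 6.5  (slack)
  C2: 8 − 0 = 8  (slack)
  C3: 15 − 15 = 0  (binding)

Optimal: u = 7.5, v = 0
Binding: C3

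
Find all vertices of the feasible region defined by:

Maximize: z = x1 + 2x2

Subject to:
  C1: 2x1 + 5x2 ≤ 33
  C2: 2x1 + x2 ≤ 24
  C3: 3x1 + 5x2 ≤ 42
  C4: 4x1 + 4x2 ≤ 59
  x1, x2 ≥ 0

(0, 0), (12, 0), (11.14, 1.714), (9, 3), (0, 6.6)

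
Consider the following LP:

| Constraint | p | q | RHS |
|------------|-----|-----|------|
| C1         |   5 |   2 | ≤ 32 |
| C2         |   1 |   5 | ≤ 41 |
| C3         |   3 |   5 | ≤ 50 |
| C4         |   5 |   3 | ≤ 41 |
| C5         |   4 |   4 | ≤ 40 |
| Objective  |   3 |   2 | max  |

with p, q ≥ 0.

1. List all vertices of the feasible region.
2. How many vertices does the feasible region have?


1. (0, 0), (6.4, 0), (4, 6), (2.25, 7.75), (0, 8.2)
2. 5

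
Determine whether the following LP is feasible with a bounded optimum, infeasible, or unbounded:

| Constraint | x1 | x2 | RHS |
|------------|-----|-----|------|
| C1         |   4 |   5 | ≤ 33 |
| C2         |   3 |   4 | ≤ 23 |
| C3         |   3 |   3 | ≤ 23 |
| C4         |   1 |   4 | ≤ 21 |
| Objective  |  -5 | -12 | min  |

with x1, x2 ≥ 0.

Feasible with a bounded optimal solution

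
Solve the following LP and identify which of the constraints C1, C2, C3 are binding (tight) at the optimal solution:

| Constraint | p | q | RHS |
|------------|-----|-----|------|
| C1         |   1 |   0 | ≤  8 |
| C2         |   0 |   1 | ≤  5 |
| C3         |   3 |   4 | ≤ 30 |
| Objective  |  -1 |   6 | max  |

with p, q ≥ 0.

At p = 0, q = 5, compute slack b - a·x for each constraint:
  C1: 8 − 0 = 8  (slack)
  C2: 5 − 5 = 0  (binding)
  C3: 30 − 20 = 10  (slack)

Optimal: p = 0, q = 5
Binding: C2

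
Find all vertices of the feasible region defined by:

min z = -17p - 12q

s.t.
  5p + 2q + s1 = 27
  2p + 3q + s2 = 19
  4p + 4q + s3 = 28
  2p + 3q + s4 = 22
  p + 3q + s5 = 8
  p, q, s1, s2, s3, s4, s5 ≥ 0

(0, 0), (5.4, 0), (5, 1), (0, 2.667)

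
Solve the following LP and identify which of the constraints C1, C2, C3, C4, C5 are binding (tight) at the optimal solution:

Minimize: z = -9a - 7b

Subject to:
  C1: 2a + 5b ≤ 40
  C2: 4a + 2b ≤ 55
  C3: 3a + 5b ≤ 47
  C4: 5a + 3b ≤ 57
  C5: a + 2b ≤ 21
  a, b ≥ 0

At a = 9, b = 4, compute slack b - a·x for each constraint:
  C1: 40 − 38 = 2  (slack)
  C2: 55 − 44 = 11  (slack)
  C3: 47 − 47 = 0  (binding)
  C4: 57 − 57 = 0  (binding)
  C5: 21 − 17 = 4  (slack)

Optimal: a = 9, b = 4
Binding: C3, C4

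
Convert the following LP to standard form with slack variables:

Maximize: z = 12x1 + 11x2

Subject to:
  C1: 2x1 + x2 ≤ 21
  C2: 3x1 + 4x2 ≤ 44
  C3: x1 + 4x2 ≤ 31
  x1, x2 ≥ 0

max z = 12x1 + 11x2

s.t.
  2x1 + x2 + s1 = 21
  3x1 + 4x2 + s2 = 44
  x1 + 4x2 + s3 = 31
  x1, x2, s1, s2, s3 ≥ 0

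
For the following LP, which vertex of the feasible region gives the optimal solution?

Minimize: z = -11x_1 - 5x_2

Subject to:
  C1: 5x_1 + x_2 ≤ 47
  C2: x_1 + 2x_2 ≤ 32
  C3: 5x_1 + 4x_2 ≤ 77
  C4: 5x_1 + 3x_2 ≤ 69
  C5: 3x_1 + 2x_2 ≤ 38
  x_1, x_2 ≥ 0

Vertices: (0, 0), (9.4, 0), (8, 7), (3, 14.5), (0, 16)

Evaluate the objective at each vertex of the feasible region:
  z(0, 0) = 0
  z(9.4, 0) = -103.4
  z(8, 7) = -123  ←
  z(3, 14.5) = -105.5
  z(0, 16) = -80
The minimum is at x_1 = 8, x_2 = 7.

(8, 7)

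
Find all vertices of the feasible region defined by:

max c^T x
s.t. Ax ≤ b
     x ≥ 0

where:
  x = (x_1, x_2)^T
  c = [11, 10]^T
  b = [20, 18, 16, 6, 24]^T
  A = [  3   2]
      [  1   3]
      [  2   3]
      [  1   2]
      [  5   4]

(0, 0), (4.8, 0), (4, 1), (0, 3)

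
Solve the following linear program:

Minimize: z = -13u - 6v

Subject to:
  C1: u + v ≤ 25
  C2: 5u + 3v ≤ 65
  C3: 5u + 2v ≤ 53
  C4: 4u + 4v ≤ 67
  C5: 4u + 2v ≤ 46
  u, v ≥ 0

Evaluate the objective at each vertex of the feasible region:
  z(0, 0) = 0
  z(10.6, 0) = -137.8
  z(7, 9) = -145  ←
  z(6.25, 10.5) = -144.2
  z(0, 16.75) = -100.5
The minimum is at u = 7, v = 9.

u = 7, v = 9, z = -145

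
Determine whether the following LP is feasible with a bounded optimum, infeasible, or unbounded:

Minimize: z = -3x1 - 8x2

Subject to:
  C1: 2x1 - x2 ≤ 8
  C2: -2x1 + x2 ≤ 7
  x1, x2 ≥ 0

Unbounded (objective can decrease without bound)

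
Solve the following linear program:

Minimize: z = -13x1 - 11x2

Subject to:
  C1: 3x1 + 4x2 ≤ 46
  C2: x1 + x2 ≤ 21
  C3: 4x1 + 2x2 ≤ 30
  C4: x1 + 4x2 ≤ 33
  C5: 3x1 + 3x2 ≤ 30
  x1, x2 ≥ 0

Evaluate the objective at each vertex of the feasible region:
  z(0, 0) = 0
  z(7.5, 0) = -97.5
  z(5, 5) = -120  ←
  z(2.333, 7.667) = -114.7
  z(0, 8.25) = -90.75
The minimum is at x1 = 5, x2 = 5.

x1 = 5, x2 = 5, z = -120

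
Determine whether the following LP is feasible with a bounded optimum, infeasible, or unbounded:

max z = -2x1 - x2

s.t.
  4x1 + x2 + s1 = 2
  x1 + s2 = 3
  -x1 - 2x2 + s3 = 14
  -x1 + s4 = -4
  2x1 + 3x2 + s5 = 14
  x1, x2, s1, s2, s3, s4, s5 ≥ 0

Infeasible (no feasible solution exists)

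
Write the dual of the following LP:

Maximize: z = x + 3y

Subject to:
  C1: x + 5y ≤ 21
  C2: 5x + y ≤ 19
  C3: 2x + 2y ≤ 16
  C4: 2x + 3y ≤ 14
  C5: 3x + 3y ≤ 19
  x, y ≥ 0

Primal max cᵀx s.t. Ax ≤ b, x ≥ 0  →  Dual min bᵀy s.t. Aᵀy ≥ c, y ≥ 0.

Minimize: z = 21y1 + 19y2 + 16y3 + 14y4 + 19y5

Subject to:
  y1 + 5y2 + 2y3 + 2y4 + 3y5 ≥ 1
  5y1 + y2 + 2y3 + 3y4 + 3y5 ≥ 3
  y1, y2, y3, y4, y5 ≥ 0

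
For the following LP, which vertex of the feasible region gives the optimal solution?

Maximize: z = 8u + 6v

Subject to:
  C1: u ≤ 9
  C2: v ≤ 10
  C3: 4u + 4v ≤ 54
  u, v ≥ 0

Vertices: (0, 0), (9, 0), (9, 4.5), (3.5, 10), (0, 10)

Evaluate the objective at each vertex of the feasible region:
  z(0, 0) = 0
  z(9, 0) = 72
  z(9, 4.5) = 99  ←
  z(3.5, 10) = 88
  z(0, 10) = 60
The maximum is at u = 9, v = 4.5.

(9, 4.5)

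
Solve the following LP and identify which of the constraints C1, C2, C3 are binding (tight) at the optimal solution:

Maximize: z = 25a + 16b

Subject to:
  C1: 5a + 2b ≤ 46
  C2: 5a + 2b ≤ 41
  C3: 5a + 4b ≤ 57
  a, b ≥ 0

At a = 5, b = 8, compute slack b - a·x for each constraint:
  C1: 46 − 41 = 5  (slack)
  C2: 41 − 41 = 0  (binding)
  C3: 57 − 57 = 0  (binding)

Optimal: a = 5, b = 8
Binding: C2, C3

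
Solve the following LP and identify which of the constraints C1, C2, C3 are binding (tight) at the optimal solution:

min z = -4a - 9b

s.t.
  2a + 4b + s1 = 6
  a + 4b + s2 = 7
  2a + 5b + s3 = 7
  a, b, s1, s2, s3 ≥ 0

At a = 1, b = 1, compute slack b - a·x for each constraint:
  C1: 6 − 6 = 0  (binding)
  C2: 7 − 5 = 2  (slack)
  C3: 7 − 7 = 0  (binding)

Optimal: a = 1, b = 1
Binding: C1, C3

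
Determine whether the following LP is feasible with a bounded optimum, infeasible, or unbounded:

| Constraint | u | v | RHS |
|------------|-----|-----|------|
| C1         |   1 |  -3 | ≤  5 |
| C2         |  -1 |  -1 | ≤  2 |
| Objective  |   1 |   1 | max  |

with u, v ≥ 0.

Unbounded (objective can increase without bound)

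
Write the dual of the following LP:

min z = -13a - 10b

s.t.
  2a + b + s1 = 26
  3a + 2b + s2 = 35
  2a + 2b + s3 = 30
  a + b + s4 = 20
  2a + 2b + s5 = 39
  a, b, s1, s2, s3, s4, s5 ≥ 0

Primal min cᵀx s.t. Ax ≤ b, x ≥ 0  →  Dual max −bᵀy s.t. Aᵀy ≥ −c, y ≥ 0.

Maximize: z = -26y1 - 35y2 - 30y3 - 20y4 - 39y5

Subject to:
  2y1 + 3y2 + 2y3 + y4 + 2y5 ≥ 13
  y1 + 2y2 + 2y3 + y4 + 2y5 ≥ 10
  y1, y2, y3, y4, y5 ≥ 0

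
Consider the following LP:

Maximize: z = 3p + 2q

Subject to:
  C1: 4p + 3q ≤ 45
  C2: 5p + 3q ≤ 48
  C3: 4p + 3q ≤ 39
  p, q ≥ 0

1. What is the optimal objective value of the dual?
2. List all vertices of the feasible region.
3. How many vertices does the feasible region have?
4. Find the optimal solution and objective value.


1. 29
2. (0, 0), (9.6, 0), (9, 1), (0, 13)
3. 4
4. p = 9, q = 1, z = 29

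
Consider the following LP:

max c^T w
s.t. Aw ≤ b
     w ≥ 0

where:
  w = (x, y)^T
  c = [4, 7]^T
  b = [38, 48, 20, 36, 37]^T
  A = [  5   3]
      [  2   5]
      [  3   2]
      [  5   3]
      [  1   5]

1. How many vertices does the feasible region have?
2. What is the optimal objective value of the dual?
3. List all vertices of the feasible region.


1. 4
2. 57
3. (0, 0), (6.667, 0), (2, 7), (0, 7.4)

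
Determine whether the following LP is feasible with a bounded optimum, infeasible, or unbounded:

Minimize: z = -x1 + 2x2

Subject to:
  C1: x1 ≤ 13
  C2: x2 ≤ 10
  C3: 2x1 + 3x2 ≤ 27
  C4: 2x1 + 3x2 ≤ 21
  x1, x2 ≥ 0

Feasible with a bounded optimal solution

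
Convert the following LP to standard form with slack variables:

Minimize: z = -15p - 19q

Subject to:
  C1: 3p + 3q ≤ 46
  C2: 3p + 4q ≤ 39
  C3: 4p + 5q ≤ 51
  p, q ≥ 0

min z = -15p - 19q

s.t.
  3p + 3q + s1 = 46
  3p + 4q + s2 = 39
  4p + 5q + s3 = 51
  p, q, s1, s2, s3 ≥ 0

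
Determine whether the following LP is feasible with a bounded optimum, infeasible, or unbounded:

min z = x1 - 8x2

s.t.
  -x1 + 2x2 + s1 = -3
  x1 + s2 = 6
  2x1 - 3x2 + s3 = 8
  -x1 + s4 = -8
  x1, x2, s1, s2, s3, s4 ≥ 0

Infeasible (no feasible solution exists)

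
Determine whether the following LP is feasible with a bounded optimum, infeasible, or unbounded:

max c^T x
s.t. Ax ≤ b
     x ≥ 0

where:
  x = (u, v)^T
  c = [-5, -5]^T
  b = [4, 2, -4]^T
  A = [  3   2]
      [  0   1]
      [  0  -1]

Infeasible (no feasible solution exists)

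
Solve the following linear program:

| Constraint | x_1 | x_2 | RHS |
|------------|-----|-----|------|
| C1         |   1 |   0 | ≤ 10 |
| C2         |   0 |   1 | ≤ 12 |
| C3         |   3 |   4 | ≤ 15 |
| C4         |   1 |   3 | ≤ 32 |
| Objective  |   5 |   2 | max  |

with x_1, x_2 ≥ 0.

Evaluate the objective at each vertex of the feasible region:
  z(0, 0) = 0
  z(5, 0) = 25  ←
  z(0, 3.75) = 7.5
The maximum is at x_1 = 5, x_2 = 0.

x_1 = 5, x_2 = 0, z = 25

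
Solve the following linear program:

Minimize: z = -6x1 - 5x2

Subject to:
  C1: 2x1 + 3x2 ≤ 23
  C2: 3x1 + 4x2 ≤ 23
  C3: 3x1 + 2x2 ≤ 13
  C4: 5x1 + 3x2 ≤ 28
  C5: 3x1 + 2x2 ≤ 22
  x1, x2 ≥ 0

Evaluate the objective at each vertex of the feasible region:
  z(0, 0) = 0
  z(4.333, 0) = -26
  z(1, 5) = -31  ←
  z(0, 5.75) = -28.75
The minimum is at x1 = 1, x2 = 5.

x1 = 1, x2 = 5, z = -31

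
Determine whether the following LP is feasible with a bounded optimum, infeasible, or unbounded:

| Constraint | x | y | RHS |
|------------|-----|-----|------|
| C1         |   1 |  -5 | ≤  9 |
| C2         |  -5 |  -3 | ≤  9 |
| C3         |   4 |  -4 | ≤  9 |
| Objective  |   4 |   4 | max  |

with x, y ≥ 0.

Unbounded (objective can increase without bound)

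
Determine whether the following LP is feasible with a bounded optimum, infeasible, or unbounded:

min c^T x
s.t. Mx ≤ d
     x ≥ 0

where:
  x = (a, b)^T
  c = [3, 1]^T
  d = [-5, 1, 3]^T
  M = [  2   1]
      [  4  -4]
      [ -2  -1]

Infeasible (no feasible solution exists)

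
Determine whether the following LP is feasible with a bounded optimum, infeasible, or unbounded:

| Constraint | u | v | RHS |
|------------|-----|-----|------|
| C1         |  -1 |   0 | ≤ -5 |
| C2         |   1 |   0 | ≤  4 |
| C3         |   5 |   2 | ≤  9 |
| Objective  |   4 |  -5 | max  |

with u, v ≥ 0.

Infeasible (no feasible solution exists)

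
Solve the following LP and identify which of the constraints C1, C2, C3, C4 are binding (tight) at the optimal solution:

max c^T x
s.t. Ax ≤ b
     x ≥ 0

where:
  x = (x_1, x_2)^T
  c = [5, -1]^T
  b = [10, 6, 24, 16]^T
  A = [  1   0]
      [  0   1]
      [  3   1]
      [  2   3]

At x_1 = 8, x_2 = 0, compute slack b - a·x for each constraint:
  C1: 10 − 8 = 2  (slack)
  C2: 6 − 0 = 6  (slack)
  C3: 24 − 24 = 0  (binding)
  C4: 16 − 16 = 0  (binding)

Optimal: x_1 = 8, x_2 = 0
Binding: C3, C4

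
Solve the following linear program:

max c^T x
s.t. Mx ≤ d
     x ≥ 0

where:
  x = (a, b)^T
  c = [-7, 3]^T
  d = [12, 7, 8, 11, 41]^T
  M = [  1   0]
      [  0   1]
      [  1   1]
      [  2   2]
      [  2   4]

Evaluate the objective at each vertex of the feasible region:
  z(0, 0) = 0
  z(5.5, 0) = -38.5
  z(0, 5.5) = 16.5  ←
The maximum is at a = 0, b = 5.5.

a = 0, b = 5.5, z = 16.5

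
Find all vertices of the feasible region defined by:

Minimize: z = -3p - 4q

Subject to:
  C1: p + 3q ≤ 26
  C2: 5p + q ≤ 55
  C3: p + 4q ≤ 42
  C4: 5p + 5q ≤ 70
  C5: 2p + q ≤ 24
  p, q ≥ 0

(0, 0), (11, 0), (10.33, 3.333), (10, 4), (8, 6), (0, 8.667)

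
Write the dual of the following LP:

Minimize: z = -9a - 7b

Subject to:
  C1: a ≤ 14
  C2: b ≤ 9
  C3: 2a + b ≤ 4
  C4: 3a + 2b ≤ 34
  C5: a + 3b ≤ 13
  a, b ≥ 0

Primal min cᵀx s.t. Ax ≤ b, x ≥ 0  →  Dual max −bᵀy s.t. Aᵀy ≥ −c, y ≥ 0.

Maximize: z = -14y1 - 9y2 - 4y3 - 34y4 - 13y5

Subject to:
  y1 + 2y3 + 3y4 + y5 ≥ 9
  y2 + y3 + 2y4 + 3y5 ≥ 7
  y1, y2, y3, y4, y5 ≥ 0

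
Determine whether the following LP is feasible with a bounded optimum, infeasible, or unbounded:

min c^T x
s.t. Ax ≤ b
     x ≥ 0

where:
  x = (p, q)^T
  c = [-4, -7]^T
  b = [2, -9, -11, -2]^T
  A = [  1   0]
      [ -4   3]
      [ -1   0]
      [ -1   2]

Infeasible (no feasible solution exists)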